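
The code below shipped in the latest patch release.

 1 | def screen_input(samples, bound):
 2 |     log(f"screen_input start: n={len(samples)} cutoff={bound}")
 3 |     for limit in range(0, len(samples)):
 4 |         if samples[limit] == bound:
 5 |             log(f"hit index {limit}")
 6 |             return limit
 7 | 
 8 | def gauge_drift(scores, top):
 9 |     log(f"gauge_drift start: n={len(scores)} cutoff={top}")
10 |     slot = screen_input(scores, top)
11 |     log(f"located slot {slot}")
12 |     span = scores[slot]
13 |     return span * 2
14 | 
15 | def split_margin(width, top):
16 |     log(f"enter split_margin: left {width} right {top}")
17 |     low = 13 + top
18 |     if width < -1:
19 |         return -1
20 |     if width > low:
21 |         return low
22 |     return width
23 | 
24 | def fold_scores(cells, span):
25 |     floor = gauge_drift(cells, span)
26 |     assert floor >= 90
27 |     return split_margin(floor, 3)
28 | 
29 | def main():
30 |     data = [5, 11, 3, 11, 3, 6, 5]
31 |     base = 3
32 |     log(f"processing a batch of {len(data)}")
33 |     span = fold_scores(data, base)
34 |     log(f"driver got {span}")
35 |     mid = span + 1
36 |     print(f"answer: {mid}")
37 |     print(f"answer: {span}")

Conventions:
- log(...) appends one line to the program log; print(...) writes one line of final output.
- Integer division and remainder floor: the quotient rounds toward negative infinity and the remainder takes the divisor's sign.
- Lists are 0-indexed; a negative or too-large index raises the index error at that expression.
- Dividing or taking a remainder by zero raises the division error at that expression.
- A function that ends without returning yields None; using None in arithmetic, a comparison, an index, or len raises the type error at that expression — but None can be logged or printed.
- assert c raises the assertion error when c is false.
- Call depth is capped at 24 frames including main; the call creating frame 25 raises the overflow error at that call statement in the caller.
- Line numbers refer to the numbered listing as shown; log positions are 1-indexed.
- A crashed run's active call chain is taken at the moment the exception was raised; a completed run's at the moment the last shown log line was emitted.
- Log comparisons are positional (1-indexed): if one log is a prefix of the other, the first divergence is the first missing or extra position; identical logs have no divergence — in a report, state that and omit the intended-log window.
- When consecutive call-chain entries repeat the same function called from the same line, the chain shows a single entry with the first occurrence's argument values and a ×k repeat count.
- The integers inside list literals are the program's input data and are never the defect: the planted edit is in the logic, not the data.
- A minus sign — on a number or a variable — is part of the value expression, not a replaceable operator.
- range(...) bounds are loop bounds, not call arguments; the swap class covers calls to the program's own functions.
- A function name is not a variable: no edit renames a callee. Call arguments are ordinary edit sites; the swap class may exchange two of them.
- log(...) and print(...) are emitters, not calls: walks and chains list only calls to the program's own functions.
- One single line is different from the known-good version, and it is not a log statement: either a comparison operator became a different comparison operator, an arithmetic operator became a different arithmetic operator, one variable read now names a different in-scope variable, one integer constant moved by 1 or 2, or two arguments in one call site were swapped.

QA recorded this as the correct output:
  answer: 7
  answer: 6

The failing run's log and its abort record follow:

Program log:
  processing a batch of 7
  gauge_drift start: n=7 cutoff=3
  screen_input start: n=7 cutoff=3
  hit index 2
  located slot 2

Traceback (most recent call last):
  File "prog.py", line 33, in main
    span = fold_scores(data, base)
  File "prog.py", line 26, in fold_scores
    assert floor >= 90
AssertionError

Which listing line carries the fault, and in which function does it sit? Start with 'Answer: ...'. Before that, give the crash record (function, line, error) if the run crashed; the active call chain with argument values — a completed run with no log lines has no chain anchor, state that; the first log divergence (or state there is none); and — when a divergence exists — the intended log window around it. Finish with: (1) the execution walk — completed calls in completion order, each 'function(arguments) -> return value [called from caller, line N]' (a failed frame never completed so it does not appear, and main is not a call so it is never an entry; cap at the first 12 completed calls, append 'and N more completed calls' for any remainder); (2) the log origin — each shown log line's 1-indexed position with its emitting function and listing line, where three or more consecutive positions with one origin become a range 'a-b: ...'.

Answer: the defect is in fold_scores at line 26.
Key fact: After 5 matching log lines the faulty run goes silent, while the working version continues with 'enter split_margin: left 6 right 3'.
Crash: fold_scores, line 26, AssertionError.
Call chain: main -> fold_scores([5, 11, 3, 11, 3, 6, 5], 3) (called at line 33).
First divergence: position 6; the shown log stops at 5 lines while the working version next logs 'enter split_margin: left 6 right 3'.
Intended log window:
  4: hit index 2
  5: located slot 2
  6: enter split_margin: left 6 right 3
  7: driver got 6
Execution walk:
  screen_input([5, 11, 3, 11, 3, 6, 5], 3) -> 2  [called from gauge_drift, line 10]
  gauge_drift([5, 11, 3, 11, 3, 6, 5], 3) -> 6  [called from fold_scores, line 25]
Origin of each log line:
  1: logged in main at line 32
  2: logged in gauge_drift at line 9
  3: logged in screen_input at line 2
  4: logged in screen_input at line 5
  5: logged in gauge_drift at line 11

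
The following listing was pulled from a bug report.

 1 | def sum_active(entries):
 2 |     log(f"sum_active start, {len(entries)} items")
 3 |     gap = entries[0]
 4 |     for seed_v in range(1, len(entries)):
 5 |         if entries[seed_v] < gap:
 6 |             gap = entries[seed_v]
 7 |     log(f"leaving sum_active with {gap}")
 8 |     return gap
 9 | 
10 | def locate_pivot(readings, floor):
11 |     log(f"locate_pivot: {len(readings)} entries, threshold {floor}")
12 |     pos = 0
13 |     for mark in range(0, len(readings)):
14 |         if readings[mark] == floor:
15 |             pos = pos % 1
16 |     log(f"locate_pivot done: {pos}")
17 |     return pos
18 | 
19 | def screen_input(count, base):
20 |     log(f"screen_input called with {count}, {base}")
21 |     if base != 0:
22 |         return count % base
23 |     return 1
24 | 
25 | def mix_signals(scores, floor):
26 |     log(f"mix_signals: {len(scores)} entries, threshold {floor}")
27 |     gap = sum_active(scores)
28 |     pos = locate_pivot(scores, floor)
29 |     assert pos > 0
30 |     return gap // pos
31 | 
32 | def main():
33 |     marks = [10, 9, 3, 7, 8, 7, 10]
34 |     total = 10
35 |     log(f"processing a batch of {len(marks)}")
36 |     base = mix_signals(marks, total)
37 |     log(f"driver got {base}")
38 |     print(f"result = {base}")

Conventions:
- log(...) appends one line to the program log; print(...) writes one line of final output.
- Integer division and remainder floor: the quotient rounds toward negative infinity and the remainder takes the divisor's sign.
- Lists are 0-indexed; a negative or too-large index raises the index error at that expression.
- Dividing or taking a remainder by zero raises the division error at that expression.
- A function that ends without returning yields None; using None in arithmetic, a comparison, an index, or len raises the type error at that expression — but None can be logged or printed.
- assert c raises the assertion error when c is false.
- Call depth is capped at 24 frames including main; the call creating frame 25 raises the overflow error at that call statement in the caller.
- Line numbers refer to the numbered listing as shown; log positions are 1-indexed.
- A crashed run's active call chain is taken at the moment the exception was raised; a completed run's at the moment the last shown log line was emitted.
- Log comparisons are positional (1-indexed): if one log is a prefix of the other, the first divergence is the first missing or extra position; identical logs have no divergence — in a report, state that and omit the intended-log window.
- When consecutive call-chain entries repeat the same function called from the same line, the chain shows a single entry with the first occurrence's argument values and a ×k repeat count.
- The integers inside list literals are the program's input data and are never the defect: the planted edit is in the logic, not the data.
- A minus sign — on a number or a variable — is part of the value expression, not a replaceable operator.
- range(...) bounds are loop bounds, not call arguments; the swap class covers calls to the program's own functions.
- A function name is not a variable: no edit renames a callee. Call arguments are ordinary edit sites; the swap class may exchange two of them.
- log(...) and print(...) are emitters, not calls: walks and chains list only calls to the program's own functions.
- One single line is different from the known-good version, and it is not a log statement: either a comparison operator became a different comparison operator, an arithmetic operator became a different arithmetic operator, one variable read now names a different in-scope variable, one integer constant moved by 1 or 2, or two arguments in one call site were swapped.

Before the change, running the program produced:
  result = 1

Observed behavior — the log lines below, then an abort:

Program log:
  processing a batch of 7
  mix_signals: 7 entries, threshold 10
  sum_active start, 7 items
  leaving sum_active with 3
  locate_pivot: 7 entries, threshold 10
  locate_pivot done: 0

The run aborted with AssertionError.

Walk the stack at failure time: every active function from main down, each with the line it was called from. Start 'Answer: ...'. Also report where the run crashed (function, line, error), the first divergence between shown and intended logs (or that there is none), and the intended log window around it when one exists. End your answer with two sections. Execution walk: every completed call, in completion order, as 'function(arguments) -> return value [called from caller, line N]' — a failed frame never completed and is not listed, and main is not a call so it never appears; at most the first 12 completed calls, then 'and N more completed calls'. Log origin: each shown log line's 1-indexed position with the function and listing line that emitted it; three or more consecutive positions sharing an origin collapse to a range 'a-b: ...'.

Answer: main -> mix_signals (called at line 36).
The tell: The log first diverges at position 6: the faulty run prints 'locate_pivot done: 0' where the working version prints 'locate_pivot done: 2'.
Crash: mix_signals, line 29, AssertionError.
First divergence: at position 6 the run shows 'locate_pivot done: 0' where the working version logs 'locate_pivot done: 2'.
Intended log window:
  4: leaving sum_active with 3
  5: locate_pivot: 7 entries, threshold 10
  6: locate_pivot done: 2
  7: driver got 1
Execution walk:
  sum_active([10, 9, 3, 7, 8, 7, 10]) -> 3  [called from mix_signals, line 27]
  locate_pivot([10, 9, 3, 7, 8, 7, 10], 10) -> 0  [called from mix_signals, line 28]
Origin of each log line:
  1: emitted by main (line 35)
  2: emitted by mix_signals (line 26)
  3: emitted by sum_active (line 2)
  4: emitted by sum_active (line 7)
  5: emitted by locate_pivot (line 11)
  6: emitted by locate_pivot (line 16)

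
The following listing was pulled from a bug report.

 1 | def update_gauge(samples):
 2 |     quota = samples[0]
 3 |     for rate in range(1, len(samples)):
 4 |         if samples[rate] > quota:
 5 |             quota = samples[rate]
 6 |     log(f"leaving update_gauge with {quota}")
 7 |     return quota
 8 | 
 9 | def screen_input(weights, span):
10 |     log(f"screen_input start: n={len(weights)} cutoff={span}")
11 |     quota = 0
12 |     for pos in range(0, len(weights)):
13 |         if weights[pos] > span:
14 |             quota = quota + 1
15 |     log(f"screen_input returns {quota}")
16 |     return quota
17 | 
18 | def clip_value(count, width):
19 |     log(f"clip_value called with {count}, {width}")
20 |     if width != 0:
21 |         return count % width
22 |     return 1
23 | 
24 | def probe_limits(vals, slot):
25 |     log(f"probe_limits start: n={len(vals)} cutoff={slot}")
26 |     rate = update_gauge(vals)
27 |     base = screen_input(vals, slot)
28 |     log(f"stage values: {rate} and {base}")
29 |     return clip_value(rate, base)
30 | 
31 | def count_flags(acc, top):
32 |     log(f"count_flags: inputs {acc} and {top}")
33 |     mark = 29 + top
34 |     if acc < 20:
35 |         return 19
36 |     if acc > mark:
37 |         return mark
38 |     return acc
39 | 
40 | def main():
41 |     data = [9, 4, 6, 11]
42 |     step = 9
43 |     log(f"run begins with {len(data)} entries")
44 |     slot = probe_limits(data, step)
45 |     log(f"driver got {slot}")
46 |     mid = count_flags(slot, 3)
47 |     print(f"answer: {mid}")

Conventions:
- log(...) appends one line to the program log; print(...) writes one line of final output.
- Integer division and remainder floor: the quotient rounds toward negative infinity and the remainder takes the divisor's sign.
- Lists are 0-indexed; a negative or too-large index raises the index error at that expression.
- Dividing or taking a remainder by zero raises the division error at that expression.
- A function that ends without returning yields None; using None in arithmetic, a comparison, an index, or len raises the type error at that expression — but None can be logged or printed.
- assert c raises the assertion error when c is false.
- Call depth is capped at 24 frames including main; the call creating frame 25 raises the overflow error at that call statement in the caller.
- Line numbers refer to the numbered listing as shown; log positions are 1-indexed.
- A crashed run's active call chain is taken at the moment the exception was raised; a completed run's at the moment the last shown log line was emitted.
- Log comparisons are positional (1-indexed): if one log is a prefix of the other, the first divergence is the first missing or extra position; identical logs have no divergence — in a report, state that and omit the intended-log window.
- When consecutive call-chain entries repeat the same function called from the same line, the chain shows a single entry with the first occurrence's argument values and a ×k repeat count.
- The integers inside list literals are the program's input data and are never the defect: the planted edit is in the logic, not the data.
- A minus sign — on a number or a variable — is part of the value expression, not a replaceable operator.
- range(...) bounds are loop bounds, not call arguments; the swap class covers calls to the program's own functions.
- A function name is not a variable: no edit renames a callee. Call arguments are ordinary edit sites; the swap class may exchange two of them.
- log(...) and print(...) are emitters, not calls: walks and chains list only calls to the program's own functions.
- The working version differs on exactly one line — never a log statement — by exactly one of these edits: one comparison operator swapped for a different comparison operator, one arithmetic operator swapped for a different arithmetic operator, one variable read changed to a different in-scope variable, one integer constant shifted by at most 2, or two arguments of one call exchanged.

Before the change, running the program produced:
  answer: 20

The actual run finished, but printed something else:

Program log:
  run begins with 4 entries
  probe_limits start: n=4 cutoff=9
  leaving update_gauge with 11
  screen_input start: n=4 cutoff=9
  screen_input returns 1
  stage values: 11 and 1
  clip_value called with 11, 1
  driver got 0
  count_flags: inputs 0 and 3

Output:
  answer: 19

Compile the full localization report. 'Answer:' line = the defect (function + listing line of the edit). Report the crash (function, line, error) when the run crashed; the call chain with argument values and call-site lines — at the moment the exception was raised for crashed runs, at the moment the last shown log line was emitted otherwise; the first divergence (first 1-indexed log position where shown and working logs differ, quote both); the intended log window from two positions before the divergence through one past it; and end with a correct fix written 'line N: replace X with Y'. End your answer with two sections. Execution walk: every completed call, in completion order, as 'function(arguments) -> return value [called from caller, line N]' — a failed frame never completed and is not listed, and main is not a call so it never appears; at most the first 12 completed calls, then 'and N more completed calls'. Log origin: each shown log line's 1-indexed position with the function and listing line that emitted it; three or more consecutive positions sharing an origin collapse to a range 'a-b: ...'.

Answer: the defect is in count_flags at line 35.
Key observation: No log line changed; the fault shows up purely in the output.
Call chain: main -> count_flags(0, 3) (called at line 46).
First divergence: there is none — every log position agrees.
Execution walk:
  update_gauge([9, 4, 6, 11]) -> 11  [called from probe_limits, line 26]
  screen_input([9, 4, 6, 11], 9) -> 1  [called from probe_limits, line 27]
  clip_value(11, 1) -> 0  [called from probe_limits, line 29]
  probe_limits([9, 4, 6, 11], 9) -> 0  [called from main, line 44]
  count_flags(0, 3) -> 19  [called from main, line 46]
Origin of each log line:
  1: emitted by main (line 43)
  2: emitted by probe_limits (line 25)
  3: emitted by update_gauge (line 6)
  4: emitted by screen_input (line 10)
  5: emitted by screen_input (line 15)
  6: emitted by probe_limits (line 28)
  7: emitted by clip_value (line 19)
  8: emitted by main (line 45)
  9: emitted by count_flags (line 32)
A correct fix: line 35: replace `19` with `20`.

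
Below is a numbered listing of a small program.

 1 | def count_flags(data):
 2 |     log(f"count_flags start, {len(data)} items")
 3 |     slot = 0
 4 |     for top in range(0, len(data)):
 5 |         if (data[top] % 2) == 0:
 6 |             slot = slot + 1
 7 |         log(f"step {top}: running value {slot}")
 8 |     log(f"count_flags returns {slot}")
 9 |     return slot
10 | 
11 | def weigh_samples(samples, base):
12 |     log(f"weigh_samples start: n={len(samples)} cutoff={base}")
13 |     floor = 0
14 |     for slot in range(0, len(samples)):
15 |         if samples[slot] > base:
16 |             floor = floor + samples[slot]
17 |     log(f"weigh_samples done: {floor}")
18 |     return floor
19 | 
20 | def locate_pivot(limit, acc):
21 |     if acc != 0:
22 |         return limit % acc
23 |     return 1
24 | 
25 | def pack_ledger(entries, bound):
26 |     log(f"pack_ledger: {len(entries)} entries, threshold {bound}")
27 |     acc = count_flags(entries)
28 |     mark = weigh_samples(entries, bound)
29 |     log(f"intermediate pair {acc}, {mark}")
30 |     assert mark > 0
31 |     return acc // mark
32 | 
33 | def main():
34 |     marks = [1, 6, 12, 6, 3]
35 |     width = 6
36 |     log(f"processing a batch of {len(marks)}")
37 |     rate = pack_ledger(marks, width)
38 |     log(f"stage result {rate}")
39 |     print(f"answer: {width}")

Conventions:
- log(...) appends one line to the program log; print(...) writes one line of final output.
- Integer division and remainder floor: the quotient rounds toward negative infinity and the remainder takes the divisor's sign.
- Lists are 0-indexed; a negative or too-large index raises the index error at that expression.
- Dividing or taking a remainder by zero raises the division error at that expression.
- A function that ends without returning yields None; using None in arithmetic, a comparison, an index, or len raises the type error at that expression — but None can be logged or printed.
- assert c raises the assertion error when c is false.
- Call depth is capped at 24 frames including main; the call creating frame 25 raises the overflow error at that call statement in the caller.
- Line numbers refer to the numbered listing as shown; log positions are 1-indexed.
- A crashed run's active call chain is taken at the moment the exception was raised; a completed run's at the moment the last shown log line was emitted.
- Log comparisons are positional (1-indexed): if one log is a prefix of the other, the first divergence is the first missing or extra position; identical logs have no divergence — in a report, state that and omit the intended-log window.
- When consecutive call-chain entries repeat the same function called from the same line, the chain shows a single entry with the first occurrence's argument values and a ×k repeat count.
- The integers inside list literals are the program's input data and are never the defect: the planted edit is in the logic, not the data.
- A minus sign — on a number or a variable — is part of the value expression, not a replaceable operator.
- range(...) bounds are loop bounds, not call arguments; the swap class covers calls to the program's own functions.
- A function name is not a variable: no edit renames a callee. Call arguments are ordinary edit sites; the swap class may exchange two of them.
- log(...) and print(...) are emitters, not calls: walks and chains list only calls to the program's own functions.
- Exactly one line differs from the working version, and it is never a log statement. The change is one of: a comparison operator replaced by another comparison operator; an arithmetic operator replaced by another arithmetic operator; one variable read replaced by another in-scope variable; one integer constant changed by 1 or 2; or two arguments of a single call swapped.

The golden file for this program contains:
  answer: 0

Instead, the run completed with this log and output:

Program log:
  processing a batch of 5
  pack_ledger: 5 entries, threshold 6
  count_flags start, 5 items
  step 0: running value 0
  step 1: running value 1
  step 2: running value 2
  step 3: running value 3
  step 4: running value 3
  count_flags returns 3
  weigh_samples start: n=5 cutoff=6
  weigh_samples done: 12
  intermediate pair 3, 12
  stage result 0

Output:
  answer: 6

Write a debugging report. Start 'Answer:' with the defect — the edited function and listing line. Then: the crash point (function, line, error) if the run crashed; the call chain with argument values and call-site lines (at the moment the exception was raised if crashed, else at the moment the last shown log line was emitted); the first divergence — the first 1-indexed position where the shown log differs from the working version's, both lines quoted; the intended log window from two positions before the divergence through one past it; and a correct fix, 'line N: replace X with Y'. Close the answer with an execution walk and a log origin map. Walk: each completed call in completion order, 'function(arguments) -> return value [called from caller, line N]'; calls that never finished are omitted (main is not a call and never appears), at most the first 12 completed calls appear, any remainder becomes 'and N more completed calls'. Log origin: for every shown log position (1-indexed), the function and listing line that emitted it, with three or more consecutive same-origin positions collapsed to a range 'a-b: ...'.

Answer: the defect is in main at line 39.
Core observation: Nothing in the log betrays the bug — only the output does.
Call chain: main.
First divergence: none — the logs agree in full.
Execution walk:
  count_flags([1, 6, 12, 6, 3]) -> 3  [called from pack_ledger, line 27]
  weigh_samples([1, 6, 12, 6, 3], 6) -> 12  [called from pack_ledger, line 28]
  pack_ledger([1, 6, 12, 6, 3], 6) -> 0  [called from main, line 37]
Origin of each log line:
  1: logged in main at line 36
  2: logged in pack_ledger at line 26
  3: logged in count_flags at line 2
  4-8: logged in count_flags at line 7
  9: logged in count_flags at line 8
  10: logged in weigh_samples at line 12
  11: logged in weigh_samples at line 17
  12: logged in pack_ledger at line 29
  13: logged in main at line 38
A correct fix: line 39: replace `width` with `rate`.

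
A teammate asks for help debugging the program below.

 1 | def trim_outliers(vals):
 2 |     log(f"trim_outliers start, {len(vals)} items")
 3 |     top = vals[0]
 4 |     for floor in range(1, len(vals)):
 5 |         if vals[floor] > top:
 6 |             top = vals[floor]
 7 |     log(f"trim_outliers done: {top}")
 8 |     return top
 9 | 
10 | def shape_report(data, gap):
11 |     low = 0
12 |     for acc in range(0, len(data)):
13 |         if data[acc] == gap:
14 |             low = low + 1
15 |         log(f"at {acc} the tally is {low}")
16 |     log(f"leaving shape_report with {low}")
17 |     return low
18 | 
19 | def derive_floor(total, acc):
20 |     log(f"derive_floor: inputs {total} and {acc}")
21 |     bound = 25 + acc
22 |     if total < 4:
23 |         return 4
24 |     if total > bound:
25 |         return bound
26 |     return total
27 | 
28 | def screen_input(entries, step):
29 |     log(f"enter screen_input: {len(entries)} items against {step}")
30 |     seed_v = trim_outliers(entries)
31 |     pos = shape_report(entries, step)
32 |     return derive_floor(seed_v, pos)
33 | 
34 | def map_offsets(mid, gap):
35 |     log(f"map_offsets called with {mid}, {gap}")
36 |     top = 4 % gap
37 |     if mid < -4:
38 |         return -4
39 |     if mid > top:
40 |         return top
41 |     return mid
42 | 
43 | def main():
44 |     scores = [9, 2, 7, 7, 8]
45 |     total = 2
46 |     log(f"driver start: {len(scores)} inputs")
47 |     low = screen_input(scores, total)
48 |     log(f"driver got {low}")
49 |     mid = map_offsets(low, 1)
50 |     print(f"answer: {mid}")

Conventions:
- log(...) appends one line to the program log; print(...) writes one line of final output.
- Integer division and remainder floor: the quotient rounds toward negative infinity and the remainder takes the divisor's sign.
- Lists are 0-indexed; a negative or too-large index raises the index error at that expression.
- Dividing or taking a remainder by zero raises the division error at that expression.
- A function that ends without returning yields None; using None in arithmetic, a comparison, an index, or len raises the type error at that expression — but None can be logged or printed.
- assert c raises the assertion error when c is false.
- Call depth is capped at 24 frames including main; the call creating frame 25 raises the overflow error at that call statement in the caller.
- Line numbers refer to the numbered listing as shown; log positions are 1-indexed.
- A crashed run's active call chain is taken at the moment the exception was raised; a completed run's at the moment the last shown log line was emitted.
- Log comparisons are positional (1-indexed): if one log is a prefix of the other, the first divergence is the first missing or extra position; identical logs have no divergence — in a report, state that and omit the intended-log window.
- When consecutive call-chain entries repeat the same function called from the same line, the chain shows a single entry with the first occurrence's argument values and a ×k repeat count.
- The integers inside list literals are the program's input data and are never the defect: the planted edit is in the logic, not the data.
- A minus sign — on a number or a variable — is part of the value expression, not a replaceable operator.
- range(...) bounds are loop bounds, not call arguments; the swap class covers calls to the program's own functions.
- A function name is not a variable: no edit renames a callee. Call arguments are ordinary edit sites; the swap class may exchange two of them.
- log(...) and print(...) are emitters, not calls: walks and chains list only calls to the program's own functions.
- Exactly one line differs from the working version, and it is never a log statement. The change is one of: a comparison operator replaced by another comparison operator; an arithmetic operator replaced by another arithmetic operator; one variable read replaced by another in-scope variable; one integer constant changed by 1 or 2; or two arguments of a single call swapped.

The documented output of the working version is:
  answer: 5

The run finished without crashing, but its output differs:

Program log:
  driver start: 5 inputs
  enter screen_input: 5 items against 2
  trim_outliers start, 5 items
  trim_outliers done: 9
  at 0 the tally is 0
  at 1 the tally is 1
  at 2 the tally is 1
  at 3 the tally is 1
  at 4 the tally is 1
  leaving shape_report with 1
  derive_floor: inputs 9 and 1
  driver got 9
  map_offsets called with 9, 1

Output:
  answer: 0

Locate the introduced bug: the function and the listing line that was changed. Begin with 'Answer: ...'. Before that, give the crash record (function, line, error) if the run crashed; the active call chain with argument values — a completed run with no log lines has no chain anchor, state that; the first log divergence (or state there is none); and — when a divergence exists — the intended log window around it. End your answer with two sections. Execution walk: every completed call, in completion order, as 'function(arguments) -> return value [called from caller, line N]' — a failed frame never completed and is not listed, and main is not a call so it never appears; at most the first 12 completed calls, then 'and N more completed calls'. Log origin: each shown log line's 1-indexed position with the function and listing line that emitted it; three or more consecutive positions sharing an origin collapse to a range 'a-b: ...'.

Answer: the defect is in map_offsets at line 36.
Core observation: No log line changed; the fault shows up purely in the output.
Call chain: main -> map_offsets(9, 1) (called at line 49).
First divergence: none; the two logs match at every position.
Execution walk:
  trim_outliers([9, 2, 7, 7, 8]) -> 9  [called from screen_input, line 30]
  shape_report([9, 2, 7, 7, 8], 2) -> 1  [called from screen_input, line 31]
  derive_floor(9, 1) -> 9  [called from screen_input, line 32]
  screen_input([9, 2, 7, 7, 8], 2) -> 9  [called from main, line 47]
  map_offsets(9, 1) -> 0  [called from main, line 49]
Log origins:
  1: emitted by main (line 46)
  2: emitted by screen_input (line 29)
  3: emitted by trim_outliers (line 2)
  4: emitted by trim_outliers (line 7)
  5-9: emitted by shape_report (line 15)
  10: emitted by shape_report (line 16)
  11: emitted by derive_floor (line 20)
  12: emitted by main (line 48)
  13: emitted by map_offsets (line 35)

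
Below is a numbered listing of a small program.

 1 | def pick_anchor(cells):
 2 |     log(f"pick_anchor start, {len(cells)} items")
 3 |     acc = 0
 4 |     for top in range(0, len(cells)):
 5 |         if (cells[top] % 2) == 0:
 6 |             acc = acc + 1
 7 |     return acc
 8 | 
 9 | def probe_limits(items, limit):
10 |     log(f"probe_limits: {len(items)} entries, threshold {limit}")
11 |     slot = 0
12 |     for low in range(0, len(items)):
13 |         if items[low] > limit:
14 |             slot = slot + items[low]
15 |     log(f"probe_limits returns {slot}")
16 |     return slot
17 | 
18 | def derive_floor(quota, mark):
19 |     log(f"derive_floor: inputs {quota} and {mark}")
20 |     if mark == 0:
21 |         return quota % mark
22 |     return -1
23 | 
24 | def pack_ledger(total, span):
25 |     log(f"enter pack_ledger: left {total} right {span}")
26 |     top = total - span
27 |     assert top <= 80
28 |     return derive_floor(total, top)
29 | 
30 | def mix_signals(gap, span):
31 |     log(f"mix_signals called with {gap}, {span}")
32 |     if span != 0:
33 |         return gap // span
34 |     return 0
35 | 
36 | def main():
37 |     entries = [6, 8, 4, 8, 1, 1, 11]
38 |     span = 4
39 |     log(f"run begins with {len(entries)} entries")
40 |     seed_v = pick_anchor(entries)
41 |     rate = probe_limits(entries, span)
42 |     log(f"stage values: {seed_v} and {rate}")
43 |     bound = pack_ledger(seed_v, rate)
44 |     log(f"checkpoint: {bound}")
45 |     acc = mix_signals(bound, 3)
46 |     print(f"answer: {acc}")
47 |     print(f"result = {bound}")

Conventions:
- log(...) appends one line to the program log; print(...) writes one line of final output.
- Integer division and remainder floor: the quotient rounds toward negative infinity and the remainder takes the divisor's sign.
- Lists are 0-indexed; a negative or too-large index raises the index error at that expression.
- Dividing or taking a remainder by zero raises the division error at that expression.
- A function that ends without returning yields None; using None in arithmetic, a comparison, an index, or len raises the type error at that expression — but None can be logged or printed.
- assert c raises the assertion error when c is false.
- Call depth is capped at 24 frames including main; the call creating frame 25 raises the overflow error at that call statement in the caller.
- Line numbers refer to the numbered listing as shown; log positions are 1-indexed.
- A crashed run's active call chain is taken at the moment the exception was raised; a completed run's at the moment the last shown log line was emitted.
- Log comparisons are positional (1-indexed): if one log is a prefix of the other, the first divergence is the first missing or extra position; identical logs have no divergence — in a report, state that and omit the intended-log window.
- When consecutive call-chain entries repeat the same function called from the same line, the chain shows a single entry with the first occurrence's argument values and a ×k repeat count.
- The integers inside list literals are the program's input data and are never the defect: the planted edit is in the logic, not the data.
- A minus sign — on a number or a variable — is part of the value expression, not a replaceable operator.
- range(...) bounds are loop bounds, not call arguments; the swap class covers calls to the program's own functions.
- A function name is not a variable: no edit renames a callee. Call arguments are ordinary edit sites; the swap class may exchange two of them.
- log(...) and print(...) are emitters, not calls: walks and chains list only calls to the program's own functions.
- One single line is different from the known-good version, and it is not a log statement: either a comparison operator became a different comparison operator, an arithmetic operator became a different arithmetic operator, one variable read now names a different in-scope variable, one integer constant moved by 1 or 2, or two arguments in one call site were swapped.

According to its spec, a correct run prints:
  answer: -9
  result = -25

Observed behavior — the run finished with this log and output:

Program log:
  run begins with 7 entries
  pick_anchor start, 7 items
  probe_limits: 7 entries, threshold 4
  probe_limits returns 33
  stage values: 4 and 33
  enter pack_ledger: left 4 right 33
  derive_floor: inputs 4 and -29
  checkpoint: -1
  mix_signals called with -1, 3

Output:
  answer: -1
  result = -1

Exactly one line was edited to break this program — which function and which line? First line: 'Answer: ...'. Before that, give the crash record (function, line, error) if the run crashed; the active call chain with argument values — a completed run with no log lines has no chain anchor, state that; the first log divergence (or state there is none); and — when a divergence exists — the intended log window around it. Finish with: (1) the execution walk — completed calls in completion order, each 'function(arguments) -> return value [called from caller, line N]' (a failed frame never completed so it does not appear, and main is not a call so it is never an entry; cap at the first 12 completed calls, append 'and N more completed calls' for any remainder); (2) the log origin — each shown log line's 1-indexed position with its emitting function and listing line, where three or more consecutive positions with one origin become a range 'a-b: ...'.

Answer: the defect is in derive_floor at line 20.
Key fact: Position 8 is the first bad log line: 'checkpoint: -1' should read 'checkpoint: -25'.
Call chain: main -> mix_signals(-1, 3) (called at line 45).
First divergence: position 8 — shown 'checkpoint: -1', intended 'checkpoint: -25'.
Intended log window:
  6: enter pack_ledger: left 4 right 33
  7: derive_floor: inputs 4 and -29
  8: checkpoint: -25
  9: mix_signals called with -25, 3
Execution walk:
  pick_anchor([6, 8, 4, 8, 1, 1, 11]) -> 4  [called from main, line 40]
  probe_limits([6, 8, 4, 8, 1, 1, 11], 4) -> 33  [called from main, line 41]
  derive_floor(4, -29) -> -1  [called from pack_ledger, line 28]
  pack_ledger(4, 33) -> -1  [called from main, line 43]
  mix_signals(-1, 3) -> -1  [called from main, line 45]
Origin of each log line:
  1: from main, line 39
  2: from pick_anchor, line 2
  3: from probe_limits, line 10
  4: from probe_limits, line 15
  5: from main, line 42
  6: from pack_ledger, line 25
  7: from derive_floor, line 19
  8: from main, line 44
  9: from mix_signals, line 31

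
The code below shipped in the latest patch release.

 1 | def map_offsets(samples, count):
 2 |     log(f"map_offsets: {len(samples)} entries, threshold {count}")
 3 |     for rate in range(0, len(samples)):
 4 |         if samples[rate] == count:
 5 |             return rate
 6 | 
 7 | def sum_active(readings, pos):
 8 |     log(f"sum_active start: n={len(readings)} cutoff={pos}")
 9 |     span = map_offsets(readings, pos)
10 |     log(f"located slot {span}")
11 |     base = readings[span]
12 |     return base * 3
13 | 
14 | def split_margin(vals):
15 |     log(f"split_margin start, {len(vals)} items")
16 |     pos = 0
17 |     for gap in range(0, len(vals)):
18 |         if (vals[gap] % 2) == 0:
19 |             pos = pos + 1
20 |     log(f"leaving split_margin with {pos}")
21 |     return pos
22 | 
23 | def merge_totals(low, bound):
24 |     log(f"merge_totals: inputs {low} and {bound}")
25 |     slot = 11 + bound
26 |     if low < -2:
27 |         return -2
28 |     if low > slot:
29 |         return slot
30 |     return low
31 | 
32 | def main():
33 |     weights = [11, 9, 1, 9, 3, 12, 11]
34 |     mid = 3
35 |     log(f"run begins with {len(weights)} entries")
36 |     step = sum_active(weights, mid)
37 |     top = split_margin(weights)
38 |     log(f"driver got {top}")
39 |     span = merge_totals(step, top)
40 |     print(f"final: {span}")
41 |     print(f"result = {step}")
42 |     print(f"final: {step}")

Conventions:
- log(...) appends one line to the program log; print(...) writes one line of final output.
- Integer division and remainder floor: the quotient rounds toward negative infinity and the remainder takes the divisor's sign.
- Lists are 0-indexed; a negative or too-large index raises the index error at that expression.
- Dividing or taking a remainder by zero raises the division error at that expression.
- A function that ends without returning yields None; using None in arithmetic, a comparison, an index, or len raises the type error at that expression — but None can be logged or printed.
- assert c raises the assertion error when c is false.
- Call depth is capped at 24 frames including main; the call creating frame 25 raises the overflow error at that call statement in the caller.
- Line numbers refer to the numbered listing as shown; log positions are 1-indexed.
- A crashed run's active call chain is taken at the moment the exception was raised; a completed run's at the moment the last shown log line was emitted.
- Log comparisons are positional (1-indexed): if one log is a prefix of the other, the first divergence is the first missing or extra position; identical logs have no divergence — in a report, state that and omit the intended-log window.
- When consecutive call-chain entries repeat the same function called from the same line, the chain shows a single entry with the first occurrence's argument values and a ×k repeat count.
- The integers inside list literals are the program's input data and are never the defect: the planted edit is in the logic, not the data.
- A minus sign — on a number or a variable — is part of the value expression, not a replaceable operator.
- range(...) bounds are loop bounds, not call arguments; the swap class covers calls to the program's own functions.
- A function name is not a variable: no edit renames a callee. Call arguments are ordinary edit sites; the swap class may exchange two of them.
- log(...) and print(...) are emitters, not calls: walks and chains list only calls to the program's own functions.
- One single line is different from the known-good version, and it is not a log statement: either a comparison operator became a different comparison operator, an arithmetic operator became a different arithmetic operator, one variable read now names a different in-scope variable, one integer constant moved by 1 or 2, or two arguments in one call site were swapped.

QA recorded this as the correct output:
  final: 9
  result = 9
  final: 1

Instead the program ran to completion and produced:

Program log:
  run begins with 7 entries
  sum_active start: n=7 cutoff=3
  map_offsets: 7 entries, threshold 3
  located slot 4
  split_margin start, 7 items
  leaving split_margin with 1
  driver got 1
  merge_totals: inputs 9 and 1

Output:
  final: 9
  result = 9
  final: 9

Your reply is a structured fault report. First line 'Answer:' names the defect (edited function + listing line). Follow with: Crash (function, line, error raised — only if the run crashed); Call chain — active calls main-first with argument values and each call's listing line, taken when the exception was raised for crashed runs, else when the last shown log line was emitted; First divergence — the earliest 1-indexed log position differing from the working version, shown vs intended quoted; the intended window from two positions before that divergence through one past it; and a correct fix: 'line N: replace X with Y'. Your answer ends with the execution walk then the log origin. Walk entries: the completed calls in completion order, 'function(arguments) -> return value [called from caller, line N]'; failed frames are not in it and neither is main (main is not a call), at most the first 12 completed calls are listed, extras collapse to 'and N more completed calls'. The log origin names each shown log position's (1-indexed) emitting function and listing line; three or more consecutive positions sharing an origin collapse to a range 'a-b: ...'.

Answer: the defect is in main at line 42.
Key fact: Log streams are identical — the defect surfaces only in the printed output.
Call chain: main -> merge_totals(9, 1) (called at line 39).
First divergence: none — the logs agree in full.
Execution walk:
  map_offsets([11, 9, 1, 9, 3, 12, 11], 3) -> 4  [called from sum_active, line 9]
  sum_active([11, 9, 1, 9, 3, 12, 11], 3) -> 9  [called from main, line 36]
  split_margin([11, 9, 1, 9, 3, 12, 11]) -> 1  [called from main, line 37]
  merge_totals(9, 1) -> 9  [called from main, line 39]
Log origin:
  1: logged in main at line 35
  2: logged in sum_active at line 8
  3: logged in map_offsets at line 2
  4: logged in sum_active at line 10
  5: logged in split_margin at line 15
  6: logged in split_margin at line 20
  7: logged in main at line 38
  8: logged in merge_totals at line 24
A correct fix: line 42: replace `step` with `top`.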